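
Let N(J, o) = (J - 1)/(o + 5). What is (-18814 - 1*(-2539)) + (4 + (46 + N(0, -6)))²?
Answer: -13674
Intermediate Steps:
N(J, o) = (-1 + J)/(5 + o)
(-18814 - 1*(-2539)) + (4 + (46 + N(0, -6)))² = (-18814 - 1*(-2539)) + (4 + (46 + (-1 + 0)/(5 - 6)))² = (-18814 + 2539) + (4 + (46 - 1/(-1)))² = -16275 + (4 + (46 - 1*(-1)))² = -16275 + (4 + (46 + 1))² = -16275 + (4 + 47)² = -16275 + 51² = -16275 + 2601 = -13674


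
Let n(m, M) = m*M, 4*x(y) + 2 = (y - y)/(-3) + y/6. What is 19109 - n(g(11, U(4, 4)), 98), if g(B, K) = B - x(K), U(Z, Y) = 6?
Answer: 36013/2 ≈ 18007.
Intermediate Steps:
x(y) = -1/2 + y/24 (x(y) = -1/2 + ((y - y)/(-3) + y/6)/4 = -1/2 + (0*(-1/3) + y*(1/6))/4 = -1/2 + (0 + y/6)/4 = -1/2 + (y/6)/4 = -1/2 + y/24)
g(B, K) = 1/2 + B - K/24 (g(B, K) = B - (-1/2 + K/24) = B + (1/2 - K/24) = 1/2 + B - K/24)
n(m, M) = M*m
19109 - n(g(11, U(4, 4)), 98) = 19109 - 98*(1/2 + 11 - 1/24*6) = 19109 - 98*(1/2 + 11 - 1/4) = 19109 - 98*45/4 = 19109 - 1*2205/2 = 19109 - 2205/2 = 36013/2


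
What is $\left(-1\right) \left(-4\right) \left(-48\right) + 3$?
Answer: $-189$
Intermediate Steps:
$\left(-1\right) \left(-4\right) \left(-48\right) + 3 = 4 \left(-48\right) + 3 = -192 + 3 = -189$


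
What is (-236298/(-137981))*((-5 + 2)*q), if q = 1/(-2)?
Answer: 354447/137981 ≈ 2.5688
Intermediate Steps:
q = -1/2 ≈ -0.50000
(-236298/(-137981))*((-5 + 2)*q) = (-236298/(-137981))*((-5 + 2)*(-1/2)) = (-236298*(-1/137981))*(-3*(-1/2)) = (236298/137981)*(3/2) = 354447/137981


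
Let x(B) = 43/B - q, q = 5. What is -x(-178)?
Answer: 933/178 ≈ 5.2416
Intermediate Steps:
x(B) = -5 + 43/B (x(B) = 43/B - 1*5 = 43/B - 5 = -5 + 43/B)
-x(-178) = -(-5 + 43/(-178)) = -(-5 + 43*(-1/178)) = -(-5 - 43/178) = -1*(-933/178) = 933/178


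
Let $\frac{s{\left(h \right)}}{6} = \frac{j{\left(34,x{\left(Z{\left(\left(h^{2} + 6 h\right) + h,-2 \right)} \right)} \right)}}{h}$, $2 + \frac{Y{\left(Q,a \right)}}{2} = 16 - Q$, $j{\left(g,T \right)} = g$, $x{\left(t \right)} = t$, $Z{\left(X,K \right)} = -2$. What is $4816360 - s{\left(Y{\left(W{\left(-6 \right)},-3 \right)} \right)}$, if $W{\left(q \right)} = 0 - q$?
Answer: $\frac{19265389}{4} \approx 4.8163 \cdot 10^{6}$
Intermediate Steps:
$W{\left(q \right)} = - q$
$Y{\left(Q,a \right)} = 28 - 2 Q$ ($Y{\left(Q,a \right)} = -4 + 2 \left(16 - Q\right) = -4 - \left(-32 + 2 Q\right) = 28 - 2 Q$)
$s{\left(h \right)} = \frac{204}{h}$ ($s{\left(h \right)} = 6 \frac{34}{h} = \frac{204}{h}$)
$4816360 - s{\left(Y{\left(W{\left(-6 \right)},-3 \right)} \right)} = 4816360 - \frac{204}{28 - 2 \left(\left(-1\right) \left(-6\right)\right)} = 4816360 - \frac{204}{28 - 12} = 4816360 - \frac{204}{16} = 4816360 - 204 \cdot \frac{1}{16} = 4816360 - \frac{51}{4} = \frac{19265389}{4}$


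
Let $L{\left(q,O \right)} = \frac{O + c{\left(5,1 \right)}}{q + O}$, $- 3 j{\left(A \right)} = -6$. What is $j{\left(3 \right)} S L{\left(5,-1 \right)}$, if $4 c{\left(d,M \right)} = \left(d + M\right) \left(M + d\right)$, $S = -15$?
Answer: $-60$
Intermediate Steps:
$c{\left(d,M \right)} = \frac{\left(M + d\right)^{2}}{4}$ ($c{\left(d,M \right)} = \frac{\left(d + M\right) \left(M + d\right)}{4} = \frac{\left(M + d\right) \left(M + d\right)}{4} = \frac{\left(M + d\right)^{2}}{4}$)
$j{\left(A \right)} = 2$ ($j{\left(A \right)} = \left(- \frac{1}{3}\right) \left(-6\right) = 2$)
$L{\left(q,O \right)} = \frac{9 + O}{O + q}$ ($L{\left(q,O \right)} = \frac{O + \frac{\left(1 + 5\right)^{2}}{4}}{q + O} = \frac{O + \frac{6^{2}}{4}}{O + q} = \frac{O + \frac{1}{4} \cdot 36}{O + q} = \frac{O + 9}{O + q} = \frac{9 + O}{O + q}$)
$j{\left(3 \right)} S L{\left(5,-1 \right)} = 2 \left(-15\right) \frac{9 - 1}{-1 + 5} = - 30 \cdot \frac{1}{4} \cdot 8 = \left(-30\right) 2 = -60$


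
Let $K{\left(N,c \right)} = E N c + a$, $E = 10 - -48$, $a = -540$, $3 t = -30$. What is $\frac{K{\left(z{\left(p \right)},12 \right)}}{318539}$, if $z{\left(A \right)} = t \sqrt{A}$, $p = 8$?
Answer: $- \frac{540}{318539} - \frac{13920 \sqrt{2}}{318539} \approx -0.063496$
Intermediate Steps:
$t = -10$ ($t = \frac{1}{3} \left(-30\right) = -10$)
$E = 58$ ($E = 10 + 48 = 58$)
$z{\left(A \right)} = - 10 \sqrt{A}$
$K{\left(N,c \right)} = -540 + 58 N c$ ($K{\left(N,c \right)} = 58 N c - 540 = -540 + 58 N c$)
$\frac{K{\left(z{\left(p \right)},12 \right)}}{318539} = \frac{-540 + 58 \left(- 10 \sqrt{8}\right) 12}{318539} = \left(-540 + 58 \left(- 10 \cdot 2 \sqrt{2}\right) 12\right) \frac{1}{318539} = \left(-540 + 58 \left(- 20 \sqrt{2}\right) 12\right) \frac{1}{318539} = \left(-540 - 13920 \sqrt{2}\right) \frac{1}{318539} = - \frac{540}{318539} - \frac{13920 \sqrt{2}}{318539}$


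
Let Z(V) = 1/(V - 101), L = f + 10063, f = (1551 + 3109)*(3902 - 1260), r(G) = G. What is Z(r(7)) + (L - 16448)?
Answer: 1156701489/94 ≈ 1.2305e+7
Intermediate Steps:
f = 12311720 (f = 4660*2642 = 12311720)
L = 12321783 (L = 12311720 + 10063 = 12321783)
Z(V) = 1/(-101 + V)
Z(r(7)) + (L - 16448) = 1/(-101 + 7) + (12321783 - 16448) = 1/(-94) + 12305335 = -1/94 + 12305335 = 1156701489/94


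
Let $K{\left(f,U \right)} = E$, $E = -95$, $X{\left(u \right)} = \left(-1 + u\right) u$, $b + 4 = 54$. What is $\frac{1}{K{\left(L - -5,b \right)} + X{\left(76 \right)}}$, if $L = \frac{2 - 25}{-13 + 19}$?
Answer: $\frac{1}{5605} \approx 0.00017841$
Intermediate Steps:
$b = 50$ ($b = -4 + 54 = 50$)
$X{\left(u \right)} = u \left(-1 + u\right)$
$L = - \frac{23}{6} \approx -3.8333$
$K{\left(f,U \right)} = -95$
$\frac{1}{K{\left(L - -5,b \right)} + X{\left(76 \right)}} = \frac{1}{-95 + 76 \left(-1 + 76\right)} = \frac{1}{-95 + 76 \cdot 75} = \frac{1}{-95 + 5700} = \frac{1}{5605}$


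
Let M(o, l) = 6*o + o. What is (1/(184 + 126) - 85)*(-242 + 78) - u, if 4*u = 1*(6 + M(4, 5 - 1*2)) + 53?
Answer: 8628987/620 ≈ 13918.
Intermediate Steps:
M(o, l) = 7*o
u = 87/4 (u = (1*(6 + 7*4) + 53)/4 = (1*(6 + 28) + 53)/4 = (1*34 + 53)/4 = (34 + 53)/4 = (1/4)*87 = 87/4 ≈ 21.750)
(1/(184 + 126) - 85)*(-242 + 78) - u = (1/(184 + 126) - 85)*(-242 + 78) - 1*87/4 = (1/310 - 85)*(-164) - 87/4 = -26349/310*(-164) - 87/4 = 2160618/155 - 87/4 = 8628987/620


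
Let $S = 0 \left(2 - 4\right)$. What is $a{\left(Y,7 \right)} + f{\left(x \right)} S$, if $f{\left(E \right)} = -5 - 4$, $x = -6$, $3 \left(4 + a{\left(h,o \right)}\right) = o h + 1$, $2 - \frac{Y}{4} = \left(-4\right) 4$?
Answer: $\frac{493}{3} \approx 164.33$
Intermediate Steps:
$Y = 72$ ($Y = 8 - 4 \left(\left(-4\right) 4\right) = 8 - -64 = 8 + 64 = 72$)
$a{\left(h,o \right)} = - \frac{11}{3} + \frac{h o}{3}$ ($a{\left(h,o \right)} = -4 + \frac{o h + 1}{3} = -4 + \frac{h o + 1}{3} = -4 + \frac{1 + h o}{3} = -4 + \left(\frac{1}{3} + \frac{h o}{3}\right) = - \frac{11}{3} + \frac{h o}{3}$)
$f{\left(E \right)} = -9$
$S = 0$ ($S = 0 \left(-2\right) = 0$)
$a{\left(Y,7 \right)} + f{\left(x \right)} S = \left(- \frac{11}{3} + \frac{1}{3} \cdot 72 \cdot 7\right) - 0 = \left(- \frac{11}{3} + 168\right) + 0 = \frac{493}{3} + 0 = \frac{493}{3}$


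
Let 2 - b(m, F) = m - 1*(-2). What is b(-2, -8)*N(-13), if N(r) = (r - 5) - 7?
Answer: -50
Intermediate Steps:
N(r) = -12 + r (N(r) = (-5 + r) - 7 = -12 + r)
b(m, F) = -m (b(m, F) = 2 - (m - 1*(-2)) = 2 - (m + 2) = 2 - (2 + m) = 2 + (-2 - m) = -m)
b(-2, -8)*N(-13) = (-1*(-2))*(-12 - 13) = 2*(-25) = -50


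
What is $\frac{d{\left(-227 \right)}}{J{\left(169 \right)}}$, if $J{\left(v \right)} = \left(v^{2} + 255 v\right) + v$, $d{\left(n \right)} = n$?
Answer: $- \frac{227}{71825} \approx -0.0031605$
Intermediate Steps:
$J{\left(v \right)} = v^{2} + 256 v$
$\frac{d{\left(-227 \right)}}{J{\left(169 \right)}} = - \frac{227}{169 \left(256 + 169\right)} = - \frac{227}{169 \cdot 425} = - \frac{227}{71825}$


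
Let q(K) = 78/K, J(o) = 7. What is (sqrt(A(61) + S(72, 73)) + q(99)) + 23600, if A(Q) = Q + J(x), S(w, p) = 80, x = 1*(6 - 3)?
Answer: 778826/33 + 2*sqrt(37) ≈ 23613.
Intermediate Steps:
x = 3 (x = 1*3 = 3)
A(Q) = 7 + Q (A(Q) = Q + 7 = 7 + Q)
(sqrt(A(61) + S(72, 73)) + q(99)) + 23600 = (sqrt((7 + 61) + 80) + 78/99) + 23600 = (sqrt(68 + 80) + 78*(1/99)) + 23600 = (sqrt(148) + 26/33) + 23600 = (2*sqrt(37) + 26/33) + 23600 = (26/33 + 2*sqrt(37)) + 23600 = 778826/33 + 2*sqrt(37)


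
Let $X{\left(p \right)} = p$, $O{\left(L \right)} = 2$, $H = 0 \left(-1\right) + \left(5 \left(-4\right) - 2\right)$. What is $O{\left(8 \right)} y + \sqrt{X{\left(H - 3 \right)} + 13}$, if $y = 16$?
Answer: $32 + 2 i \sqrt{3} \approx 32.0 + 3.4641 i$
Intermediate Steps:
$H = -22$ ($H = 0 - 22 = -22$)
$O{\left(8 \right)} y + \sqrt{X{\left(H - 3 \right)} + 13} = 2 \cdot 16 + \sqrt{\left(-22 - 3\right) + 13} = 32 + \sqrt{-25 + 13} = 32 + \sqrt{-12} = 32 + 2 i \sqrt{3}$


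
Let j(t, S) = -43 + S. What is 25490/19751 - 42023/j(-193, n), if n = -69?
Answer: 832851153/2212112 ≈ 376.50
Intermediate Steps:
25490/19751 - 42023/j(-193, n) = 25490/19751 - 42023/(-43 - 69) = 25490*(1/19751) - 42023/(-112) = 25490/19751 - 42023*(-1/112) = 25490/19751 + 42023/112 = 832851153/2212112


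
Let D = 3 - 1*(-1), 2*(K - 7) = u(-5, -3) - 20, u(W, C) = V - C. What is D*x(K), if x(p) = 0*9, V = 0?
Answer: 0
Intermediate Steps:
u(W, C) = -C (u(W, C) = 0 - C = -C)
K = -3/2 (K = 7 + (-1*(-3) - 20)/2 = 7 + (3 - 20)/2 = 7 + (1/2)*(-17) = 7 - 17/2 = -3/2 ≈ -1.5000)
x(p) = 0
D = 4 (D = 3 + 1 = 4)
D*x(K) = 4*0 = 0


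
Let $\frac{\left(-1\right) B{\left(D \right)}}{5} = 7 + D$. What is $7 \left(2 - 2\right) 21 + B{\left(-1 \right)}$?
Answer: $-30$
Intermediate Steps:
$B{\left(D \right)} = -35 - 5 D$ ($B{\left(D \right)} = - 5 \left(7 + D\right) = -35 - 5 D$)
$7 \left(2 - 2\right) 21 + B{\left(-1 \right)} = 7 \left(2 - 2\right) 21 - 30 = 7 \cdot 0 \cdot 21 + \left(-35 + 5\right) = 0 \cdot 21 - 30 = 0 - 30 = -30$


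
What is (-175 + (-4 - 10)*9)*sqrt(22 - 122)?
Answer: -3010*I ≈ -3010.0*I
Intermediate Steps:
(-175 + (-4 - 10)*9)*sqrt(22 - 122) = (-175 - 14*9)*sqrt(-100) = (-175 - 126)*(10*I) = -3010*I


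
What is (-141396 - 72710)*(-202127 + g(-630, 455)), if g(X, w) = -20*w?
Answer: 45224968062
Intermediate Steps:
(-141396 - 72710)*(-202127 + g(-630, 455)) = (-141396 - 72710)*(-202127 - 20*455) = -214106*(-202127 - 9100) = -214106*(-211227) = 45224968062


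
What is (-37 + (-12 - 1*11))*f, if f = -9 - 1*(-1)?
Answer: 480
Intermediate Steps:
f = -8 (f = -9 + 1 = -8)
(-37 + (-12 - 1*11))*f = (-37 + (-12 - 1*11))*(-8) = (-37 + (-12 - 11))*(-8) = (-37 - 23)*(-8) = -60*(-8) = 480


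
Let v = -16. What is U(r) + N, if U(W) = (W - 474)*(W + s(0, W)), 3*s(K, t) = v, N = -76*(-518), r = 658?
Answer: 478376/3 ≈ 1.5946e+5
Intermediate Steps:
N = 39368
s(K, t) = -16/3 (s(K, t) = (⅓)*(-16) = -16/3)
U(W) = (-474 + W)*(-16/3 + W) (U(W) = (W - 474)*(W - 16/3) = (-474 + W)*(-16/3 + W))
U(r) + N = (2528 + 658² - 1438/3*658) + 39368 = (2528 + 432964 - 946204/3) + 39368 = 360272/3 + 39368 = 478376/3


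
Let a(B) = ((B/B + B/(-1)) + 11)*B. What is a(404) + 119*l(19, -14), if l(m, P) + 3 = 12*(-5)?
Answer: -165865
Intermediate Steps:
l(m, P) = -63 (l(m, P) = -3 + 12*(-5) = -3 - 60 = -63)
a(B) = B*(12 - B) (a(B) = ((1 + B*(-1)) + 11)*B = ((1 - B) + 11)*B = (12 - B)*B = B*(12 - B))
a(404) + 119*l(19, -14) = 404*(12 - 1*404) + 119*(-63) = 404*(12 - 404) - 7497 = 404*(-392) - 7497 = -158368 - 7497 = -165865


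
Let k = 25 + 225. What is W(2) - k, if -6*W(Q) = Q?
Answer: -751/3 ≈ -250.33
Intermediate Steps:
W(Q) = -Q/6
k = 250
W(2) - k = -1/6*2 - 1*250 = -1/3 - 250 = -751/3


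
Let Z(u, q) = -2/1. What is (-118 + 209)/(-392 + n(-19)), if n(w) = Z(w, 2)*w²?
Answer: -91/1114 ≈ -0.081688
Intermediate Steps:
Z(u, q) = -2 (Z(u, q) = -2*1 = -2)
n(w) = -2*w²
(-118 + 209)/(-392 + n(-19)) = (-118 + 209)/(-392 - 2*(-19)²) = 91/(-392 - 2*361) = 91/(-392 - 722) = 91/(-1114) = 91*(-1/1114) = -91/1114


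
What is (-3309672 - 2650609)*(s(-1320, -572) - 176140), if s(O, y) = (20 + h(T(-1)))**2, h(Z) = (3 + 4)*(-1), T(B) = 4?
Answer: 1048836607851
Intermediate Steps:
h(Z) = -7 (h(Z) = 7*(-1) = -7)
s(O, y) = 169 (s(O, y) = (20 - 7)**2 = 13**2 = 169)
(-3309672 - 2650609)*(s(-1320, -572) - 176140) = (-3309672 - 2650609)*(169 - 176140) = -5960281*(-175971) = 1048836607851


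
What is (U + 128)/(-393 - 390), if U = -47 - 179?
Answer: 98/783 ≈ 0.12516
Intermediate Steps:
U = -226
(U + 128)/(-393 - 390) = (-226 + 128)/(-393 - 390) = -98/(-783) = -98*(-1/783) = 98/783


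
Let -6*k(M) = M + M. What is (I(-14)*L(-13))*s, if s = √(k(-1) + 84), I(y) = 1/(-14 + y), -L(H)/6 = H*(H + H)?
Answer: 169*√759/7 ≈ 665.13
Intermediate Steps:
k(M) = -M/3 (k(M) = -(M + M)/6 = -M/3)
L(H) = -12*H² (L(H) = -6*H*(H + H) = -6*H*2*H = -12*H²)
s = √759/3 (s = √(-⅓*(-1) + 84) = √(⅓ + 84) = √(253/3) = √759/3 ≈ 9.1833)
(I(-14)*L(-13))*s = ((-12*(-13)²)/(-14 - 14))*(√759/3) = ((-12*169)/(-28))*(√759/3) = (-1/28*(-2028))*(√759/3) = 507*(√759/3)/7 = 169*√759/7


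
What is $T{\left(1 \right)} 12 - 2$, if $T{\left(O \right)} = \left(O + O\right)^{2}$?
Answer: $46$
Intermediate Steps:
$T{\left(O \right)} = 4 O^{2}$ ($T{\left(O \right)} = \left(2 O\right)^{2} = 4 O^{2}$)
$T{\left(1 \right)} 12 - 2 = 4 \cdot 1^{2} \cdot 12 - 2 = 4 \cdot 1 \cdot 12 - 2 = 4 \cdot 12 - 2 = 48 - 2 = 46$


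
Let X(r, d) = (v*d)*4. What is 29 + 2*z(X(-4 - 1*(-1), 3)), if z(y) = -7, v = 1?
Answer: 15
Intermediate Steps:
X(r, d) = 4*d (X(r, d) = (1*d)*4 = d*4 = 4*d)
29 + 2*z(X(-4 - 1*(-1), 3)) = 29 + 2*(-7) = 29 - 14 = 15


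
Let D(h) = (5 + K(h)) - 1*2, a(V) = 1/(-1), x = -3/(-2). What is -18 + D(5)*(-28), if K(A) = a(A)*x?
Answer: -60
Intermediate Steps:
x = 3/2 (x = -3*(-½) = 3/2 ≈ 1.5000)
a(V) = -1
K(A) = -3/2 (K(A) = -1*3/2 = -3/2)
D(h) = 3/2 (D(h) = (5 - 3/2) - 1*2 = 7/2 - 2 = 3/2)
-18 + D(5)*(-28) = -18 + (3/2)*(-28) = -18 - 42 = -60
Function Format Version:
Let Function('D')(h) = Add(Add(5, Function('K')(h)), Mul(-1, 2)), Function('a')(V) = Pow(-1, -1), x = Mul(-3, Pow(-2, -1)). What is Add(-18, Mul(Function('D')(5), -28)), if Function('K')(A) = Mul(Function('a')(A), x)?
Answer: -60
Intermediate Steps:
x = Rational(3, 2) (x = Mul(-3, Rational(-1, 2)) = Rational(3, 2) ≈ 1.5000)
Function('a')(V) = -1
Function('K')(A) = Rational(-3, 2) (Function('K')(A) = Mul(-1, Rational(3, 2)) = Rational(-3, 2))
Function('D')(h) = Rational(3, 2) (Function('D')(h) = Add(Add(5, Rational(-3, 2)), Mul(-1, 2)) = Add(Rational(7, 2), -2) = Rational(3, 2))
Add(-18, Mul(Function('D')(5), -28)) = Add(-18, Mul(Rational(3, 2), -28)) = Add(-18, -42) = -60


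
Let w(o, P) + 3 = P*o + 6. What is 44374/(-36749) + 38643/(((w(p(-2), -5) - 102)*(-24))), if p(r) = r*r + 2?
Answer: 427569901/37924968 ≈ 11.274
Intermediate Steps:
p(r) = 2 + r² (p(r) = r² + 2 = 2 + r²)
w(o, P) = 3 + P*o (w(o, P) = -3 + (P*o + 6) = -3 + (6 + P*o) = 3 + P*o)
44374/(-36749) + 38643/(((w(p(-2), -5) - 102)*(-24))) = 44374/(-36749) + 38643/((((3 - 5*(2 + (-2)²)) - 102)*(-24))) = 44374*(-1/36749) + 38643/((((3 - 5*(2 + 4)) - 102)*(-24))) = -44374/36749 + 38643/((((3 - 5*6) - 102)*(-24))) = -44374/36749 + 38643/((((3 - 30) - 102)*(-24))) = -44374/36749 + 38643/(((-27 - 102)*(-24))) = -44374/36749 + 38643/((-129*(-24))) = -44374/36749 + 38643/3096 = -44374/36749 + 38643*(1/3096) = -44374/36749 + 12881/1032 = 427569901/37924968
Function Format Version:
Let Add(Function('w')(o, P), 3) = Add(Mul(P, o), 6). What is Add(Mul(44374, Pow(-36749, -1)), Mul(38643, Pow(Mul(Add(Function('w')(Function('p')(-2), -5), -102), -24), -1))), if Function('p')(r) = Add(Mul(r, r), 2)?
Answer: Rational(427569901, 37924968) ≈ 11.274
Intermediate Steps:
Function('p')(r) = Add(2, Pow(r, 2)) (Function('p')(r) = Add(Pow(r, 2), 2) = Add(2, Pow(r, 2)))
Function('w')(o, P) = Add(3, Mul(P, o)) (Function('w')(o, P) = Add(-3, Add(Mul(P, o), 6)) = Add(-3, Add(6, Mul(P, o))) = Add(3, Mul(P, o)))
Add(Mul(44374, Pow(-36749, -1)), Mul(38643, Pow(Mul(Add(Function('w')(Function('p')(-2), -5), -102), -24), -1))) = Add(Mul(44374, Pow(-36749, -1)), Mul(38643, Pow(Mul(Add(Add(3, Mul(-5, Add(2, Pow(-2, 2)))), -102), -24), -1))) = Add(Mul(44374, Rational(-1, 36749)), Mul(38643, Pow(Mul(Add(Add(3, Mul(-5, Add(2, 4))), -102), -24), -1))) = Add(Rational(-44374, 36749), Mul(38643, Pow(Mul(Add(Add(3, Mul(-5, 6)), -102), -24), -1))) = Add(Rational(-44374, 36749), Mul(38643, Pow(Mul(Add(Add(3, -30), -102), -24), -1))) = Add(Rational(-44374, 36749), Mul(38643, Pow(Mul(Add(-27, -102), -24), -1))) = Add(Rational(-44374, 36749), Mul(38643, Pow(Mul(-129, -24), -1))) = Add(Rational(-44374, 36749), Mul(38643, Pow(3096, -1))) = Add(Rational(-44374, 36749), Mul(38643, Rational(1, 3096))) = Add(Rational(-44374, 36749), Rational(12881, 1032)) = Rational(427569901, 37924968)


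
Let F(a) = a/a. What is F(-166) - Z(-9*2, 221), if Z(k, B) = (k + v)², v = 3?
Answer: -224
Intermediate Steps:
F(a) = 1
Z(k, B) = (3 + k)² (Z(k, B) = (k + 3)² = (3 + k)²)
F(-166) - Z(-9*2, 221) = 1 - (3 - 9*2)² = 1 - (3 - 18)² = 1 - 1*(-15)² = 1 - 1*225 = 1 - 225 = -224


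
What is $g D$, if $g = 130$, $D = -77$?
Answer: $-10010$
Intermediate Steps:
$g D = 130 \left(-77\right) = -10010$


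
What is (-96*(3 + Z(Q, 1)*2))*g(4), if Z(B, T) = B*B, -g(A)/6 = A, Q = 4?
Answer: 80640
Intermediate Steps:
g(A) = -6*A
Z(B, T) = B²
(-96*(3 + Z(Q, 1)*2))*g(4) = (-96*(3 + 4²*2))*(-6*4) = -96*(3 + 16*2)*(-24) = -96*(3 + 32)*(-24) = -96*35*(-24) = -3360*(-24) = 80640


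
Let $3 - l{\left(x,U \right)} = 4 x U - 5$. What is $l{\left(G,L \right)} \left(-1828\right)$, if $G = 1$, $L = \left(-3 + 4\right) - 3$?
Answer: $-29248$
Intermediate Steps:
$L = -2$ ($L = 1 - 3 = -2$)
$l{\left(x,U \right)} = 8 - 4 U x$ ($l{\left(x,U \right)} = 3 - \left(4 x U - 5\right) = 3 - \left(4 U x - 5\right) = 3 - \left(-5 + 4 U x\right) = 8 - 4 U x$)
$l{\left(G,L \right)} \left(-1828\right) = \left(8 - \left(-8\right) 1\right) \left(-1828\right) = \left(8 + 8\right) \left(-1828\right) = 16 \left(-1828\right) = -29248$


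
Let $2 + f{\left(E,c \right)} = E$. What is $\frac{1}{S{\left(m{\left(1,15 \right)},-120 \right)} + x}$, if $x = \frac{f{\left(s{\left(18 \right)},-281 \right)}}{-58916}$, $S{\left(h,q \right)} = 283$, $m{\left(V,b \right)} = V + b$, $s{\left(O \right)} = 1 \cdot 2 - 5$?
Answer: $\frac{58916}{16673233} \approx 0.0035336$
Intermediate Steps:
$s{\left(O \right)} = -3$ ($s{\left(O \right)} = 2 - 5 = -3$)
$f{\left(E,c \right)} = -2 + E$
$x = \frac{5}{58916}$ ($x = \frac{-2 - 3}{-58916} = \left(-5\right) \left(- \frac{1}{58916}\right) = \frac{5}{58916} \approx 8.4867 \cdot 10^{-5}$)
$\frac{1}{S{\left(m{\left(1,15 \right)},-120 \right)} + x} = \frac{1}{283 + \frac{5}{58916}} = \frac{1}{\frac{16673233}{58916}} = \frac{58916}{16673233}$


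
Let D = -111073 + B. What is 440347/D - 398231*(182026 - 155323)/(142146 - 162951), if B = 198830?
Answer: 311071266380612/608594795 ≈ 5.1113e+5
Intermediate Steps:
D = 87757 (D = -111073 + 198830 = 87757)
440347/D - 398231*(182026 - 155323)/(142146 - 162951) = 440347/87757 - 398231*(182026 - 155323)/(142146 - 162951) = 440347*(1/87757) - 398231/((-20805/26703)) = 440347/87757 - 398231/((-20805*1/26703)) = 440347/87757 - 398231/(-6935/8901) = 440347/87757 - 398231*(-8901/6935) = 440347/87757 + 3544654131/6935 = 311071266380612/608594795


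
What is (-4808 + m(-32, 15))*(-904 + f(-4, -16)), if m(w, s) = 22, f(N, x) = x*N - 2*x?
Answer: 3867088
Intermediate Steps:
f(N, x) = -2*x + N*x (f(N, x) = N*x - 2*x = -2*x + N*x)
(-4808 + m(-32, 15))*(-904 + f(-4, -16)) = (-4808 + 22)*(-904 - 16*(-2 - 4)) = -4786*(-904 - 16*(-6)) = -4786*(-904 + 96) = -4786*(-808) = 3867088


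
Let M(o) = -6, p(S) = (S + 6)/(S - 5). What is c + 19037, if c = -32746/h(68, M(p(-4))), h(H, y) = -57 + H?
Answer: 176661/11 ≈ 16060.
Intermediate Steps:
p(S) = (6 + S)/(-5 + S)
c = -32746/11 (c = -32746/(-57 + 68) = -32746/11 ≈ -2976.9)
c + 19037 = -32746/11 + 19037 = 176661/11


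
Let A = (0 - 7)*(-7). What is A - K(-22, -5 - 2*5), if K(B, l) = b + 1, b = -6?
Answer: 54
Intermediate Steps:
K(B, l) = -5 (K(B, l) = -6 + 1 = -5)
A = 49 (A = -7*(-7) = 49)
A - K(-22, -5 - 2*5) = 49 - 1*(-5) = 49 + 5 = 54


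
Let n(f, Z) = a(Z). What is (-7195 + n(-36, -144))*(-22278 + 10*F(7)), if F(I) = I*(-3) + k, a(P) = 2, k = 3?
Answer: 161540394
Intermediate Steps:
n(f, Z) = 2
F(I) = 3 - 3*I (F(I) = I*(-3) + 3 = -3*I + 3 = 3 - 3*I)
(-7195 + n(-36, -144))*(-22278 + 10*F(7)) = (-7195 + 2)*(-22278 + 10*(3 - 3*7)) = -7193*(-22278 + 10*(3 - 21)) = -7193*(-22278 + 10*(-18)) = -7193*(-22278 - 180) = -7193*(-22458) = 161540394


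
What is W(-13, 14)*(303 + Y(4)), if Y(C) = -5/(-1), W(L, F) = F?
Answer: 4312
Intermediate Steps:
Y(C) = 5 (Y(C) = -5*(-1) = 5)
W(-13, 14)*(303 + Y(4)) = 14*(303 + 5) = 14*308 = 4312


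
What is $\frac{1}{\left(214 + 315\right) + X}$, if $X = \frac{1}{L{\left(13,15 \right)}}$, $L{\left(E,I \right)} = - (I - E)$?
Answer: $\frac{2}{1057} \approx 0.0018921$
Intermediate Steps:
$L{\left(E,I \right)} = E - I$
$X = - \frac{1}{2}$ ($X = \frac{1}{13 - 15} = \frac{1}{-2} = - \frac{1}{2} \approx -0.5$)
$\frac{1}{\left(214 + 315\right) + X} = \frac{1}{\left(214 + 315\right) - \frac{1}{2}} = \frac{1}{529 - \frac{1}{2}} = \frac{1}{\frac{1057}{2}} = \frac{2}{1057}$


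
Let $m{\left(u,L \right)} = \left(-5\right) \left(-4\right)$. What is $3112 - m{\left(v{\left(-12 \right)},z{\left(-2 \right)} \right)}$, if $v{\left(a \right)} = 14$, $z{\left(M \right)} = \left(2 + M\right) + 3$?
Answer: $3092$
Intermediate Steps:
$z{\left(M \right)} = 5 + M$
$m{\left(u,L \right)} = 20$
$3112 - m{\left(v{\left(-12 \right)},z{\left(-2 \right)} \right)} = 3112 - 20 = 3092$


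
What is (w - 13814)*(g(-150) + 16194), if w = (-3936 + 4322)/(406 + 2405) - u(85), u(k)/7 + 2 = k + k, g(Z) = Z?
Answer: -225346023392/937 ≈ -2.4050e+8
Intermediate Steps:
u(k) = -14 + 14*k (u(k) = -14 + 7*(k + k) = -14 + 7*(2*k) = -14 + 14*k)
w = -3305350/2811 (w = (-3936 + 4322)/(406 + 2405) - (-14 + 14*85) = 386/2811 - (-14 + 1190) = 386*(1/2811) - 1*1176 = 386/2811 - 1176 = -3305350/2811 ≈ -1175.9)
(w - 13814)*(g(-150) + 16194) = (-3305350/2811 - 13814)*(-150 + 16194) = -42136504/2811*16044 = -225346023392/937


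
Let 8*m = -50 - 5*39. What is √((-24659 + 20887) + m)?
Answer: I*√60842/4 ≈ 61.665*I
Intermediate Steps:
m = -245/8 (m = (-50 - 5*39)/8 = (-50 - 195)/8 = (⅛)*(-245) = -245/8 ≈ -30.625)
√((-24659 + 20887) + m) = √((-24659 + 20887) - 245/8) = √(-3772 - 245/8) = √(-30421/8) = I*√60842/4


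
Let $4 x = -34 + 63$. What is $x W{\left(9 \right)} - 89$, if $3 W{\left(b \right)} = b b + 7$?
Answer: $\frac{371}{3} \approx 123.67$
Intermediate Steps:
$x = \frac{29}{4}$ ($x = \frac{-34 + 63}{4} = \frac{1}{4} \cdot 29 = \frac{29}{4} \approx 7.25$)
$W{\left(b \right)} = \frac{7}{3} + \frac{b^{2}}{3}$ ($W{\left(b \right)} = \frac{b b + 7}{3} = \frac{b^{2} + 7}{3} = \frac{7 + b^{2}}{3} = \frac{7}{3} + \frac{b^{2}}{3}$)
$x W{\left(9 \right)} - 89 = \frac{29 \left(\frac{7}{3} + \frac{9^{2}}{3}\right)}{4} - 89 = \frac{29 \left(\frac{7}{3} + \frac{1}{3} \cdot 81\right)}{4} - 89 = \frac{29 \left(\frac{7}{3} + 27\right)}{4} - 89 = \frac{29}{4} \cdot \frac{88}{3} - 89 = \frac{638}{3} - 89 = \frac{371}{3}$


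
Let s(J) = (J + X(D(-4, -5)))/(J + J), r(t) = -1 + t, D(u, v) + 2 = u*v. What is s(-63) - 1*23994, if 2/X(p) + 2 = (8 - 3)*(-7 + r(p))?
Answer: -72556345/3024 ≈ -23994.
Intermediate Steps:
D(u, v) = -2 + u*v
X(p) = 2/(-42 + 5*p) (X(p) = 2/(-2 + (8 - 3)*(-7 + (-1 + p))) = 2/(-2 + 5*(-8 + p)) = 2/(-2 + (-40 + 5*p)) = 2/(-42 + 5*p))
s(J) = (1/24 + J)/(2*J) (s(J) = (J + 2/(-42 + 5*(-2 - 4*(-5))))/(J + J) = (J + 2/(-42 + 5*(-2 + 20)))/((2*J)) = (J + 2/(-42 + 5*18))*(1/(2*J)) = (J + 2/(-42 + 90))*(1/(2*J)) = (J + 2/48)*(1/(2*J)) = (J + 2*(1/48))*(1/(2*J)) = (J + 1/24)*(1/(2*J)) = (1/24 + J)*(1/(2*J)) = (1/24 + J)/(2*J))
s(-63) - 1*23994 = (1/48)*(1 + 24*(-63))/(-63) - 1*23994 = (1/48)*(-1/63)*(1 - 1512) - 23994 = (1/48)*(-1/63)*(-1511) - 23994 = 1511/3024 - 23994 = -72556345/3024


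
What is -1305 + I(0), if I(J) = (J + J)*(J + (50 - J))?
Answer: -1305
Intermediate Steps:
I(J) = 100*J (I(J) = (2*J)*50 = 100*J)
-1305 + I(0) = -1305 + 100*0 = -1305 + 0 = -1305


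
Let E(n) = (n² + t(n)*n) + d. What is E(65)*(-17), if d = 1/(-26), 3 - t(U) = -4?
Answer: -2068543/26 ≈ -79559.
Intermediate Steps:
t(U) = 7 (t(U) = 3 - 1*(-4) = 3 + 4 = 7)
d = -1/26 ≈ -0.038462
E(n) = -1/26 + n² + 7*n (E(n) = (n² + 7*n) - 1/26 = -1/26 + n² + 7*n)
E(65)*(-17) = (-1/26 + 65² + 7*65)*(-17) = (-1/26 + 4225 + 455)*(-17) = (121679/26)*(-17) = -2068543/26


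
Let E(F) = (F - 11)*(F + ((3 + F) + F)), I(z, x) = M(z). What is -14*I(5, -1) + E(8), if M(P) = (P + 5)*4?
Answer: -641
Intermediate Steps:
M(P) = 20 + 4*P (M(P) = (5 + P)*4 = 20 + 4*P)
I(z, x) = 20 + 4*z
E(F) = (-11 + F)*(3 + 3*F) (E(F) = (-11 + F)*(F + (3 + 2*F)) = (-11 + F)*(3 + 3*F))
-14*I(5, -1) + E(8) = -14*(20 + 4*5) + (-33 - 30*8 + 3*8**2) = -14*(20 + 20) + (-33 - 240 + 3*64) = -14*40 + (-33 - 240 + 192) = -560 - 81 = -641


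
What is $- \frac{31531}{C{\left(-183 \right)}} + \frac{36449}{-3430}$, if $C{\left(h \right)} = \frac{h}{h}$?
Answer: $- \frac{15455397}{490} \approx -31542.0$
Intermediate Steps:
$C{\left(h \right)} = 1$
$- \frac{31531}{C{\left(-183 \right)}} + \frac{36449}{-3430} = - \frac{31531}{1} + \frac{36449}{-3430} = \left(-31531\right) 1 + 36449 \left(- \frac{1}{3430}\right) = -31531 - \frac{5207}{490} = - \frac{15455397}{490}$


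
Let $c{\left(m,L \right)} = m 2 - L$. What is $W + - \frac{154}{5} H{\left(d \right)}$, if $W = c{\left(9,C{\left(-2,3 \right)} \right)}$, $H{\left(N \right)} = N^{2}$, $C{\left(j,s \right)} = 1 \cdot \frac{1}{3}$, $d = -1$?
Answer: $- \frac{197}{15} \approx -13.133$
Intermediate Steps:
$C{\left(j,s \right)} = \frac{1}{3}$ ($C{\left(j,s \right)} = 1 \cdot \frac{1}{3} = \frac{1}{3}$)
$c{\left(m,L \right)} = - L + 2 m$ ($c{\left(m,L \right)} = 2 m - L = - L + 2 m$)
$W = \frac{53}{3}$ ($W = \left(-1\right) \frac{1}{3} + 2 \cdot 9 = - \frac{1}{3} + 18 = \frac{53}{3} \approx 17.667$)
$W + - \frac{154}{5} H{\left(d \right)} = \frac{53}{3} + - \frac{154}{5} \left(-1\right)^{2} = \frac{53}{3} + \left(-154\right) \frac{1}{5} \cdot 1 = \frac{53}{3} - \frac{154}{5} = - \frac{197}{15}$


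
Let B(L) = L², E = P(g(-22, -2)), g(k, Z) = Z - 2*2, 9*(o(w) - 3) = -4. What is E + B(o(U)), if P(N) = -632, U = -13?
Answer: -50663/81 ≈ -625.47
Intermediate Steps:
o(w) = 23/9 (o(w) = 3 + (⅑)*(-4) = 3 - 4/9 = 23/9)
g(k, Z) = -4 + Z (g(k, Z) = Z - 4 = -4 + Z)
E = -632
E + B(o(U)) = -632 + (23/9)² = -632 + 529/81 = -50663/81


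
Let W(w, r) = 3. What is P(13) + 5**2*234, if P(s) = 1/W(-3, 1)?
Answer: 17551/3 ≈ 5850.3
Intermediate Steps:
P(s) = 1/3
P(13) + 5**2*234 = 1/3 + 5**2*234 = 1/3 + 25*234 = 1/3 + 5850 = 17551/3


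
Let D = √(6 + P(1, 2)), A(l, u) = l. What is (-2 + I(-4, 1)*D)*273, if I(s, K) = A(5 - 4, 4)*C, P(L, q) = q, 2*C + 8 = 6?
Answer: -546 - 546*√2 ≈ -1318.2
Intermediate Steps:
C = -1 (C = -4 + (½)*6 = -4 + 3 = -1)
D = 2*√2 (D = √(6 + 2) = √8 = 2*√2 ≈ 2.8284)
I(s, K) = -1 (I(s, K) = (5 - 4)*(-1) = 1*(-1) = -1)
(-2 + I(-4, 1)*D)*273 = (-2 - 2*√2)*273 = -546 - 546*√2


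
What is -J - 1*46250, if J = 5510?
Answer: -51760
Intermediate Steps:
-J - 1*46250 = -1*5510 - 1*46250 = -5510 - 46250 = -51760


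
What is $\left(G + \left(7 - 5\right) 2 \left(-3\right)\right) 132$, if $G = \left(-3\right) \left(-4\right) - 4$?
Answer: $-528$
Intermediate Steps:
$G = 8$ ($G = 12 - 4 = 8$)
$\left(G + \left(7 - 5\right) 2 \left(-3\right)\right) 132 = \left(8 + \left(7 - 5\right) 2 \left(-3\right)\right) 132 = \left(8 + 2 \left(-6\right)\right) 132 = \left(8 - 12\right) 132 = \left(-4\right) 132 = -528$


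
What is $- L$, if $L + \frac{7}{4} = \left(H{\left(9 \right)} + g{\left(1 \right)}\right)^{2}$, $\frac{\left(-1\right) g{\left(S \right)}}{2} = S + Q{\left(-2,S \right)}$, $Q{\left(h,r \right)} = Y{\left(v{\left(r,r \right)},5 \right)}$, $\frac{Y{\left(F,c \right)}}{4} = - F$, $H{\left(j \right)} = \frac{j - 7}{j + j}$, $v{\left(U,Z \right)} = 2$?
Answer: $- \frac{63949}{324} \approx -197.37$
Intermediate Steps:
$H{\left(j \right)} = \frac{-7 + j}{2 j}$
$Y{\left(F,c \right)} = - 4 F$ ($Y{\left(F,c \right)} = 4 \left(- F\right) = - 4 F$)
$Q{\left(h,r \right)} = -8$ ($Q{\left(h,r \right)} = \left(-4\right) 2 = -8$)
$g{\left(S \right)} = 16 - 2 S$ ($g{\left(S \right)} = - 2 \left(S - 8\right) = - 2 \left(-8 + S\right) = 16 - 2 S$)
$L = \frac{63949}{324}$ ($L = - \frac{7}{4} + \left(\frac{-7 + 9}{2 \cdot 9} + \left(16 - 2\right)\right)^{2} = - \frac{7}{4} + \left(\frac{1}{2} \cdot \frac{1}{9} \cdot 2 + \left(16 - 2\right)\right)^{2} = - \frac{7}{4} + \left(\frac{1}{9} + 14\right)^{2} = - \frac{7}{4} + \left(\frac{127}{9}\right)^{2} = - \frac{7}{4} + \frac{16129}{81} = \frac{63949}{324} \approx 197.37$)
$- L = \left(-1\right) \frac{63949}{324} = - \frac{63949}{324}$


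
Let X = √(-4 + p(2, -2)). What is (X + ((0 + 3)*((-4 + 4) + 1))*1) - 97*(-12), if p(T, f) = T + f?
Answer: 1167 + 2*I ≈ 1167.0 + 2.0*I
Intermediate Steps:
X = 2*I (X = √(-4 + (2 - 2)) = √(-4 + 0) = √(-4) = 2*I ≈ 2.0*I)
(X + ((0 + 3)*((-4 + 4) + 1))*1) - 97*(-12) = (2*I + ((0 + 3)*((-4 + 4) + 1))*1) - 97*(-12) = (2*I + (3*(0 + 1))*1) + 1164 = (2*I + (3*1)*1) + 1164 = (2*I + 3*1) + 1164 = (2*I + 3) + 1164 = (3 + 2*I) + 1164 = 1167 + 2*I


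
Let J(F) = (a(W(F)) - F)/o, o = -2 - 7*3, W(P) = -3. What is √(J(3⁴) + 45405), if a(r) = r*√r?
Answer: √(24021108 + 69*I*√3)/23 ≈ 213.09 + 0.0005301*I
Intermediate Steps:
a(r) = r^(3/2)
o = -23 (o = -2 - 21 = -23)
J(F) = F/23 + 3*I*√3/23 (J(F) = ((-3)^(3/2) - F)/(-23) = (-3*I*√3 - F)*(-1/23) = (-F - 3*I*√3)*(-1/23) = F/23 + 3*I*√3/23)
√(J(3⁴) + 45405) = √(((1/23)*3⁴ + 3*I*√3/23) + 45405) = √(((1/23)*81 + 3*I*√3/23) + 45405) = √((81/23 + 3*I*√3/23) + 45405) = √(1044396/23 + 3*I*√3/23)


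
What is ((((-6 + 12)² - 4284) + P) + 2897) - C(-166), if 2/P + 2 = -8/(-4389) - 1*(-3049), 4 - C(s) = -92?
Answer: -19351143299/13373291 ≈ -1447.0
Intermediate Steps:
C(s) = 96 (C(s) = 4 - 1*(-92) = 4 + 92 = 96)
P = 8778/13373291 (P = 2/(-2 + (-8/(-4389) - 1*(-3049))) = 2/(-2 + (-8*(-1/4389) + 3049)) = 2/(-2 + (8/4389 + 3049)) = 2/(-2 + 13382069/4389) = 2/(13373291/4389) = 2*(4389/13373291) = 8778/13373291 ≈ 0.00065638)
((((-6 + 12)² - 4284) + P) + 2897) - C(-166) = ((((-6 + 12)² - 4284) + 8778/13373291) + 2897) - 1*96 = (((6² - 4284) + 8778/13373291) + 2897) - 96 = (((36 - 4284) + 8778/13373291) + 2897) - 96 = ((-4248 + 8778/13373291) + 2897) - 96 = (-56809731390/13373291 + 2897) - 96 = -18067307363/13373291 - 96 = -19351143299/13373291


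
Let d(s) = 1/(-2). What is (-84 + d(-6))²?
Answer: 28561/4 ≈ 7140.3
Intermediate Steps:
d(s) = -½
(-84 + d(-6))² = (-84 - ½)² = (-169/2)² = 28561/4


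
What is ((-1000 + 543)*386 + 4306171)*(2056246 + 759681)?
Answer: 11629128030863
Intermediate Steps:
((-1000 + 543)*386 + 4306171)*(2056246 + 759681) = (-457*386 + 4306171)*2815927 = (-176402 + 4306171)*2815927 = 4129769*2815927 = 11629128030863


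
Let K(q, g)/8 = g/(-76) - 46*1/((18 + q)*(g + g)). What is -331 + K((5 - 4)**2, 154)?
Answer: -508061/1463 ≈ -347.27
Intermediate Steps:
K(q, g) = -2*g/19 - 184/(g*(18 + q)) (K(q, g) = 8*(g/(-76) - 46*1/((18 + q)*(g + g))) = 8*(g*(-1/76) - 46*1/(2*g*(18 + q))) = 8*(-g/76 - 46*1/(2*g*(18 + q))) = 8*(-g/76 - 23/(g*(18 + q))) = -2*g/19 - 184/(g*(18 + q)))
-331 + K((5 - 4)**2, 154) = -331 + (2/19)*(-1748 - 18*154**2 - 1*(5 - 4)**2*154**2)/(154*(18 + (5 - 4)**2)) = -331 + (2/19)*(1/154)*(-1748 - 18*23716 - 1*1**2*23716)/(18 + 1**2) = -331 + (2/19)*(1/154)*(-1748 - 426888 - 1*1*23716)/(18 + 1) = -331 + (2/19)*(1/154)*(-1748 - 426888 - 23716)/19 = -331 + (2/19)*(1/154)*(1/19)*(-452352) = -331 - 23808/1463 = -508061/1463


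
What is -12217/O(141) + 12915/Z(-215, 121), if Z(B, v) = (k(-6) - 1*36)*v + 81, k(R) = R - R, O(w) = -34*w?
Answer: -215263/455430 ≈ -0.47266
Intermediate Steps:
k(R) = 0
Z(B, v) = 81 - 36*v (Z(B, v) = (0 - 1*36)*v + 81 = (0 - 36)*v + 81 = -36*v + 81 = 81 - 36*v)
-12217/O(141) + 12915/Z(-215, 121) = -12217/((-34*141)) + 12915/(81 - 36*121) = -12217/(-4794) + 12915/(81 - 4356) = -12217*(-1/4794) + 12915/(-4275) = 12217/4794 + 12915*(-1/4275) = 12217/4794 - 287/95 = -215263/455430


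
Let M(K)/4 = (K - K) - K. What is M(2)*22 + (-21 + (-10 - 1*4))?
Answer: -211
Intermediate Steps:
M(K) = -4*K (M(K) = 4*((K - K) - K) = 4*(0 - K) = 4*(-K) = -4*K)
M(2)*22 + (-21 + (-10 - 1*4)) = -4*2*22 + (-21 + (-10 - 1*4)) = -8*22 + (-21 + (-10 - 4)) = -176 + (-21 - 14) = -176 - 35 = -211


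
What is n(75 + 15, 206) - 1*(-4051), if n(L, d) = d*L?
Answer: 22591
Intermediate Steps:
n(L, d) = L*d
n(75 + 15, 206) - 1*(-4051) = (75 + 15)*206 - 1*(-4051) = 90*206 + 4051 = 18540 + 4051 = 22591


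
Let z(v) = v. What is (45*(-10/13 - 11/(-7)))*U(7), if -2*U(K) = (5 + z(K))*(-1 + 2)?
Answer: -19710/91 ≈ -216.59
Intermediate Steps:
U(K) = -5/2 - K/2 (U(K) = -(5 + K)*(-1 + 2)/2 = -(5 + K)/2 = -5/2 - K/2)
(45*(-10/13 - 11/(-7)))*U(7) = (45*(-10/13 - 11/(-7)))*(-5/2 - ½*7) = (45*(-10*1/13 - 11*(-⅐)))*(-5/2 - 7/2) = (45*(-10/13 + 11/7))*(-6) = (45*(73/91))*(-6) = (3285/91)*(-6) = -19710/91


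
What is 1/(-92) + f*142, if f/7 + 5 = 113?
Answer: 9876383/92 ≈ 1.0735e+5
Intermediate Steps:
f = 756 (f = -35 + 7*113 = -35 + 791 = 756)
1/(-92) + f*142 = 1/(-92) + 756*142 = -1/92 + 107352 = 9876383/92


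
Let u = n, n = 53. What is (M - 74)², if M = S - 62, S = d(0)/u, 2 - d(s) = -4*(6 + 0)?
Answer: 51581124/2809 ≈ 18363.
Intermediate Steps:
d(s) = 26 (d(s) = 2 - (-4)*(6 + 0) = 2 - (-4)*6 = 2 - 1*(-24) = 2 + 24 = 26)
u = 53
S = 26/53 ≈ 0.49057
M = -3260/53 (M = 26/53 - 62 = -3260/53 ≈ -61.509)
(M - 74)² = (-3260/53 - 74)² = (-7182/53)² = 51581124/2809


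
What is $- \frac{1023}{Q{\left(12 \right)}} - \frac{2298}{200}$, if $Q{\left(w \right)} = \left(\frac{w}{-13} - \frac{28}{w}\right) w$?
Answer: $\frac{46638}{3175} \approx 14.689$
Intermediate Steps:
$Q{\left(w \right)} = w \left(- \frac{28}{w} - \frac{w}{13}\right)$ ($Q{\left(w \right)} = \left(w \left(- \frac{1}{13}\right) - \frac{28}{w}\right) w = \left(- \frac{w}{13} - \frac{28}{w}\right) w = \left(- \frac{28}{w} - \frac{w}{13}\right) w = w \left(- \frac{28}{w} - \frac{w}{13}\right)$)
$- \frac{1023}{Q{\left(12 \right)}} - \frac{2298}{200} = - \frac{1023}{-28 - \frac{12^{2}}{13}} - \frac{2298}{200} = - \frac{1023}{-28 - \frac{144}{13}} - \frac{1149}{100} = - \frac{1023}{- \frac{508}{13}} - \frac{1149}{100} = \left(-1023\right) \left(- \frac{13}{508}\right) - \frac{1149}{100} = \frac{13299}{508} - \frac{1149}{100} = \frac{46638}{3175}$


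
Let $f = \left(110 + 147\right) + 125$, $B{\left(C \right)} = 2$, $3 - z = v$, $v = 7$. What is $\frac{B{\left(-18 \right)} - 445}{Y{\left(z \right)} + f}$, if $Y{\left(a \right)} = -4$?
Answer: $- \frac{443}{378} \approx -1.172$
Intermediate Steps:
$z = -4$ ($z = 3 - 7 = -4$)
$f = 382$ ($f = 257 + 125 = 382$)
$\frac{B{\left(-18 \right)} - 445}{Y{\left(z \right)} + f} = \frac{2 - 445}{-4 + 382} = - \frac{443}{378}$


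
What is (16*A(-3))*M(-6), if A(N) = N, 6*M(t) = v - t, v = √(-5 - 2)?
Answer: -48 - 8*I*√7 ≈ -48.0 - 21.166*I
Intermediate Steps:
v = I*√7 (v = √(-7) = I*√7 ≈ 2.6458*I)
M(t) = -t/6 + I*√7/6 (M(t) = (I*√7 - t)/6 = (-t + I*√7)/6 = -t/6 + I*√7/6)
(16*A(-3))*M(-6) = (16*(-3))*(-⅙*(-6) + I*√7/6) = -48*(1 + I*√7/6) = -48 - 8*I*√7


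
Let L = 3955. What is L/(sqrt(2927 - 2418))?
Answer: 3955*sqrt(509)/509 ≈ 175.30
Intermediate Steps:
L/(sqrt(2927 - 2418)) = 3955/(sqrt(2927 - 2418)) = 3955/(sqrt(509)) = 3955*(sqrt(509)/509) = 3955*sqrt(509)/509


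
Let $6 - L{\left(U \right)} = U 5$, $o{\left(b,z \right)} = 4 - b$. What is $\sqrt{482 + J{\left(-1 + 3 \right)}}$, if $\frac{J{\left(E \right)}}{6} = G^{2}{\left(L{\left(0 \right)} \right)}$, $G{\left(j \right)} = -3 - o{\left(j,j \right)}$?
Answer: $2 \sqrt{122} \approx 22.091$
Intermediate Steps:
$L{\left(U \right)} = 6 - 5 U$ ($L{\left(U \right)} = 6 - U 5 = 6 - 5 U$)
$G{\left(j \right)} = -7 + j$ ($G{\left(j \right)} = -3 - \left(4 - j\right) = -3 + \left(-4 + j\right) = -7 + j$)
$J{\left(E \right)} = 6$ ($J{\left(E \right)} = 6 \left(-7 + \left(6 - 0\right)\right)^{2} = 6 \left(-7 + \left(6 + 0\right)\right)^{2} = 6 \left(-7 + 6\right)^{2} = 6 \left(-1\right)^{2} = 6 \cdot 1 = 6$)
$\sqrt{482 + J{\left(-1 + 3 \right)}} = \sqrt{482 + 6} = \sqrt{488} = 2 \sqrt{122}$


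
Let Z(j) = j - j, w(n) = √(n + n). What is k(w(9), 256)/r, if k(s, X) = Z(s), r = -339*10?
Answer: 0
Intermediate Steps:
r = -3390
w(n) = √2*√n (w(n) = √(2*n) = √2*√n)
Z(j) = 0
k(s, X) = 0
k(w(9), 256)/r = 0/(-3390) = 0*(-1/3390) = 0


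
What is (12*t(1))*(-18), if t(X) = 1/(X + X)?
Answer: -108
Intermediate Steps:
t(X) = 1/(2*X)
(12*t(1))*(-18) = (12*((½)/1))*(-18) = (12*((½)*1))*(-18) = (12*(½))*(-18) = 6*(-18) = -108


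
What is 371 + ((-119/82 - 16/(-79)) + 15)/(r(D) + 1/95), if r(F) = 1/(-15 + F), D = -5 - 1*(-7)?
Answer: 87058681/531196 ≈ 163.89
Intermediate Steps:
D = 2 (D = -5 + 7 = 2)
371 + ((-119/82 - 16/(-79)) + 15)/(r(D) + 1/95) = 371 + ((-119/82 - 16/(-79)) + 15)/(1/(-15 + 2) + 1/95) = 371 + ((-119*1/82 - 16*(-1/79)) + 15)/(1/(-13) + 1/95) = 371 + ((-119/82 + 16/79) + 15)/(-1/13 + 1/95) = 371 + (-8089/6478 + 15)/(-82/1235) = 371 + (89081/6478)*(-1235/82) = 371 - 110015035/531196 = 87058681/531196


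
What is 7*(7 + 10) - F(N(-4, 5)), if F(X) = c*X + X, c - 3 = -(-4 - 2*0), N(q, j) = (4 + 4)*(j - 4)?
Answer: 55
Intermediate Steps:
N(q, j) = -32 + 8*j (N(q, j) = 8*(-4 + j) = -32 + 8*j)
c = 7 (c = 3 - (-4 - 2*0) = 3 - (-4 + 0) = 3 - 1*(-4) = 3 + 4 = 7)
F(X) = 8*X (F(X) = 7*X + X = 8*X)
7*(7 + 10) - F(N(-4, 5)) = 7*(7 + 10) - 8*(-32 + 8*5) = 7*17 - 8*(-32 + 40) = 119 - 8*8 = 119 - 1*64 = 119 - 64 = 55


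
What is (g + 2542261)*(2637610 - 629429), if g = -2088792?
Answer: 910647829889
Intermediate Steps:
(g + 2542261)*(2637610 - 629429) = (-2088792 + 2542261)*(2637610 - 629429) = 453469*2008181 = 910647829889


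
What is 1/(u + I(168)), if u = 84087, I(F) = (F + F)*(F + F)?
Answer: 1/196983 ≈ 5.0766e-6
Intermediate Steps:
I(F) = 4*F² (I(F) = (2*F)*(2*F) = 4*F²)
1/(u + I(168)) = 1/(84087 + 4*168²) = 1/(84087 + 4*28224) = 1/(84087 + 112896) = 1/196983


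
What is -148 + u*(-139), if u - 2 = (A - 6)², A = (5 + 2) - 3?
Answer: -982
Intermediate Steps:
A = 4 (A = 7 - 3 = 4)
u = 6 (u = 2 + (4 - 6)² = 2 + (-2)² = 2 + 4 = 6)
-148 + u*(-139) = -148 + 6*(-139) = -148 - 834 = -982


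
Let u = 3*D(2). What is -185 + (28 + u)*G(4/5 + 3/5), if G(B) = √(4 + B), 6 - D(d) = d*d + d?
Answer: -185 + 84*√15/5 ≈ -119.93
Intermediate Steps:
D(d) = 6 - d - d² (D(d) = 6 - (d*d + d) = 6 - (d² + d) = 6 - (d + d²) = 6 + (-d - d²) = 6 - d - d²)
u = 0 (u = 3*(6 - 1*2 - 1*2²) = 3*(6 - 2 - 1*4) = 3*(6 - 2 - 4) = 3*0 = 0)
-185 + (28 + u)*G(4/5 + 3/5) = -185 + (28 + 0)*√(4 + (4/5 + 3/5)) = -185 + 28*√(4 + (4*(⅕) + 3*(⅕))) = -185 + 28*√(4 + (⅘ + ⅗)) = -185 + 28*√(4 + 7/5) = -185 + 28*√(27/5) = -185 + 28*(3*√15/5) = -185 + 84*√15/5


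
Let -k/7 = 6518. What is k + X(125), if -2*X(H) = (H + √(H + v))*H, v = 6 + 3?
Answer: -106877/2 - 125*√134/2 ≈ -54162.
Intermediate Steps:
k = -45626 (k = -7*6518 = -45626)
v = 9
X(H) = -H*(H + √(9 + H))/2 (X(H) = -(H + √(H + 9))*H/2 = -(H + √(9 + H))*H/2 = -H*(H + √(9 + H))/2)
k + X(125) = -45626 - ½*125*(125 + √(9 + 125)) = -45626 - ½*125*(125 + √134) = -45626 + (-15625/2 - 125*√134/2) = -106877/2 - 125*√134/2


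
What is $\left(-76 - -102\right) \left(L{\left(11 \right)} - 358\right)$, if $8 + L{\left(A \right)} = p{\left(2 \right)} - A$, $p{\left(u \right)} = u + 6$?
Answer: $-9594$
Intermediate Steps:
$p{\left(u \right)} = 6 + u$
$L{\left(A \right)} = - A$ ($L{\left(A \right)} = -8 - \left(-8 + A\right) = - A$)
$\left(-76 - -102\right) \left(L{\left(11 \right)} - 358\right) = \left(-76 - -102\right) \left(\left(-1\right) 11 - 358\right) = \left(-76 + 102\right) \left(-11 - 358\right) = 26 \left(-369\right) = -9594$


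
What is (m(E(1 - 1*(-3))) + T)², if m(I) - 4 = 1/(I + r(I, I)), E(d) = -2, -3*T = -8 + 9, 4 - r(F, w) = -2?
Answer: 2209/144 ≈ 15.340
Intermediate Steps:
r(F, w) = 6 (r(F, w) = 4 - 1*(-2) = 4 + 2 = 6)
T = -⅓ (T = -(-8 + 9)/3 = -⅓*1 = -⅓ ≈ -0.33333)
m(I) = 4 + 1/(6 + I) (m(I) = 4 + 1/(I + 6) = 4 + 1/(6 + I))
(m(E(1 - 1*(-3))) + T)² = ((25 + 4*(-2))/(6 - 2) - ⅓)² = ((25 - 8)/4 - ⅓)² = ((¼)*17 - ⅓)² = (17/4 - ⅓)² = (47/12)² = 2209/144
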